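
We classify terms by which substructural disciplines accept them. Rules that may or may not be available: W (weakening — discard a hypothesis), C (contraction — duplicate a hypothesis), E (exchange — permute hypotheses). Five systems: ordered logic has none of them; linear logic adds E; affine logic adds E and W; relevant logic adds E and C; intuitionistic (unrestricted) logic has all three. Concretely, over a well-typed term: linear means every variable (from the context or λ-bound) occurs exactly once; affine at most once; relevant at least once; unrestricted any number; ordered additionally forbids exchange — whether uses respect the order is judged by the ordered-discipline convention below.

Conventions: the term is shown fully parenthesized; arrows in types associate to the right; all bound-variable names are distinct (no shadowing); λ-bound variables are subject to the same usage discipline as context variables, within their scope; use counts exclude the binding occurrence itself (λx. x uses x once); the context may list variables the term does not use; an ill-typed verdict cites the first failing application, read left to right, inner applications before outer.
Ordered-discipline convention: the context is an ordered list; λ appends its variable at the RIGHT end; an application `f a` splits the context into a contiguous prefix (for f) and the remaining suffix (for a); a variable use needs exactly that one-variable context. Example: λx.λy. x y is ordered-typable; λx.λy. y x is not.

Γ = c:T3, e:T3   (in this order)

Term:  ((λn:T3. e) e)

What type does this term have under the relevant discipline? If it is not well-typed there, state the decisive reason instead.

not well-typed under relevant — needs weakening: c, n unused
use counts: c: 0; e: 2; n (bound): 0
uses in reading order: e, e
typing: well-typed — term : T3
across the five disciplines: ordered ✗ | linear ✗ | affine ✗ | relevant ✗ | unrestricted ✓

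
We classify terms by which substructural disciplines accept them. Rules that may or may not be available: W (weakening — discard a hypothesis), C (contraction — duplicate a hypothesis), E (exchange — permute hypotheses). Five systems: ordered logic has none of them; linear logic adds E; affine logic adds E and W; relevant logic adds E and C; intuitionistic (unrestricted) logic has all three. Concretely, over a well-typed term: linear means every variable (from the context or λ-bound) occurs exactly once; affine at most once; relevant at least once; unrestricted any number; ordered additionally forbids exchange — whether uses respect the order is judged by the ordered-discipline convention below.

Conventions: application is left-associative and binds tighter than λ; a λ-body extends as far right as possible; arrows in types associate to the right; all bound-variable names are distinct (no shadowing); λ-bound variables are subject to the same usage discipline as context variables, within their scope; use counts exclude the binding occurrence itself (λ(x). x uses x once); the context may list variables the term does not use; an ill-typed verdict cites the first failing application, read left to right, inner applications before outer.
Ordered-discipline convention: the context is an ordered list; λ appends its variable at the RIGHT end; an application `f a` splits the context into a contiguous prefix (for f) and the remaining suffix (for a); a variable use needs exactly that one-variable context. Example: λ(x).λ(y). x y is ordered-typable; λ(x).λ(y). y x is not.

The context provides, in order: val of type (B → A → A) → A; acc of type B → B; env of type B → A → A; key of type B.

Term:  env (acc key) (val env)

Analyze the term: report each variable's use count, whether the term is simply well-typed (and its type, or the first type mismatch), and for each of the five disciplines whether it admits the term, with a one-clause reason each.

use counts: val ×1, acc ×1, env ×2, key ×1
left-to-right use order: env, acc, key, val, env
typing: ✓ — A
ordered: ✗, needs contraction — env ×2
linear: ✗, needs contraction — env ×2
affine: ✗, needs contraction — env ×2
relevant: ✓, none of val, acc, env, key goes unused
unrestricted: ✓, typability at A is all that's needed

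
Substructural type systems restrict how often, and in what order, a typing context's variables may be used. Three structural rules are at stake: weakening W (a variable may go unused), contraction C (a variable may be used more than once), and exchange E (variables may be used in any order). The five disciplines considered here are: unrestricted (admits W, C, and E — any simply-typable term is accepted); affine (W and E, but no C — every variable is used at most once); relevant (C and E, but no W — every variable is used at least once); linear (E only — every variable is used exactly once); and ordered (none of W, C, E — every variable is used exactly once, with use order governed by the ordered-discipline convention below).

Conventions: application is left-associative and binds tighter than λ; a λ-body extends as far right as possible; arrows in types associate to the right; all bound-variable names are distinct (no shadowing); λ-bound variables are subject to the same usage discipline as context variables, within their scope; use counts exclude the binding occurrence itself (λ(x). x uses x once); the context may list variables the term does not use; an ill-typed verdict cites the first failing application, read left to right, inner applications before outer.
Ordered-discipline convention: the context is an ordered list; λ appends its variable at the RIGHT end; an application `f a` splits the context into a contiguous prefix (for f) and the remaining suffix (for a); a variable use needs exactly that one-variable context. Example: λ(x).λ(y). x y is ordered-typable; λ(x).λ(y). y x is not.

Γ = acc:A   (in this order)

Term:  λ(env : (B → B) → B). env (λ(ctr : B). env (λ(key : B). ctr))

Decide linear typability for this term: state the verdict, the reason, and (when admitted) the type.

no — uses contraction: env ×2; unused: acc, key — weakening required
usage: acc ×0; env (bound) ×2; ctr (bound) ×1; key (bound) ×0
order of uses: env, env, ctr
typing: well-typed at ((B → B) → B) → B
summary: ordered ✗ | linear ✗ | affine ✗ | relevant ✗ | unrestricted ✓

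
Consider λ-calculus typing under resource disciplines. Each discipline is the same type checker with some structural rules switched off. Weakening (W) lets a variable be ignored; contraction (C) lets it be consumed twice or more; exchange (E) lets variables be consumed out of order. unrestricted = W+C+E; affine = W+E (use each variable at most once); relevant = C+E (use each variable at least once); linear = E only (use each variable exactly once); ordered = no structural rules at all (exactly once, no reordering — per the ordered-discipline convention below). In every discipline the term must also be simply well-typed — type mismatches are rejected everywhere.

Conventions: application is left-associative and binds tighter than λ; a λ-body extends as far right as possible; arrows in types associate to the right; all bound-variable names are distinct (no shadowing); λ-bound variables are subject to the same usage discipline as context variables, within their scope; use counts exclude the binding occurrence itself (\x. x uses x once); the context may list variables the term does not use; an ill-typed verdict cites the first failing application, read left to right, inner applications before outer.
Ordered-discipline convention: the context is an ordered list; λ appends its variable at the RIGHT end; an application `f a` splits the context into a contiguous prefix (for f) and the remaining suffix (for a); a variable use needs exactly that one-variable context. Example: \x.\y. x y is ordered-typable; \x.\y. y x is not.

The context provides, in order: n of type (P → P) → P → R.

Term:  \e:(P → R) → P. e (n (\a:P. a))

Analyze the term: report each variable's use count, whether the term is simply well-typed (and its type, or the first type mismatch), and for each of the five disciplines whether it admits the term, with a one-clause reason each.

usage: n: 1, e (bound): 1, a (bound): 1
use order (left to right): e, n, a
typing: ✓ — ((P → R) → P) → P
ordered ✗ (no contiguous prefix/suffix split fits e, n, a)
linear ✓ (n, e, a: one use apiece)
affine ✓ (at most one use each (n, e, a))
relevant ✓ (n, e, a: all used, weakening unneeded)
unrestricted ✓ (type-checks (((P → R) → P) → P) and nothing is barred)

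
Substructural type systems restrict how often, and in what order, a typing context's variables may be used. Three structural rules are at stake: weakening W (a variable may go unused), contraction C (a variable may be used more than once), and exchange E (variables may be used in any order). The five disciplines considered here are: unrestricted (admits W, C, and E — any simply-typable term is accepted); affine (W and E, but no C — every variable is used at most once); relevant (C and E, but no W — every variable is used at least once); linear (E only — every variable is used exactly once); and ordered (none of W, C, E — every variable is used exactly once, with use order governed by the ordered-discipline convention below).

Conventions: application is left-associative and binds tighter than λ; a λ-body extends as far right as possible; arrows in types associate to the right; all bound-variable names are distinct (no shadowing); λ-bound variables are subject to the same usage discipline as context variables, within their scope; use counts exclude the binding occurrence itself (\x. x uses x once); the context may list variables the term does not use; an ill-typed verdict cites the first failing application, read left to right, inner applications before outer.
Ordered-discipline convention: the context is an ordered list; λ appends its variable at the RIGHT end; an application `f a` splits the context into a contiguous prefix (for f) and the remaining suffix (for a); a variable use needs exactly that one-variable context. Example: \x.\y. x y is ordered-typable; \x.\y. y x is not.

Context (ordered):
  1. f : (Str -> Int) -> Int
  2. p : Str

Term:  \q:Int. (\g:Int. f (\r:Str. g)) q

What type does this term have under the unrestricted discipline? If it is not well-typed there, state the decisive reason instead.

term : Int -> Int
usage: f: 1×, p: 0×, q [bound]: 1×, g [bound]: 1×, r [bound]: 0×
use order (left to right): f, g, q
typing: well-typed at Int -> Int
summary: ordered ✗ | linear ✗ | affine ✓ | relevant ✗ | unrestricted ✓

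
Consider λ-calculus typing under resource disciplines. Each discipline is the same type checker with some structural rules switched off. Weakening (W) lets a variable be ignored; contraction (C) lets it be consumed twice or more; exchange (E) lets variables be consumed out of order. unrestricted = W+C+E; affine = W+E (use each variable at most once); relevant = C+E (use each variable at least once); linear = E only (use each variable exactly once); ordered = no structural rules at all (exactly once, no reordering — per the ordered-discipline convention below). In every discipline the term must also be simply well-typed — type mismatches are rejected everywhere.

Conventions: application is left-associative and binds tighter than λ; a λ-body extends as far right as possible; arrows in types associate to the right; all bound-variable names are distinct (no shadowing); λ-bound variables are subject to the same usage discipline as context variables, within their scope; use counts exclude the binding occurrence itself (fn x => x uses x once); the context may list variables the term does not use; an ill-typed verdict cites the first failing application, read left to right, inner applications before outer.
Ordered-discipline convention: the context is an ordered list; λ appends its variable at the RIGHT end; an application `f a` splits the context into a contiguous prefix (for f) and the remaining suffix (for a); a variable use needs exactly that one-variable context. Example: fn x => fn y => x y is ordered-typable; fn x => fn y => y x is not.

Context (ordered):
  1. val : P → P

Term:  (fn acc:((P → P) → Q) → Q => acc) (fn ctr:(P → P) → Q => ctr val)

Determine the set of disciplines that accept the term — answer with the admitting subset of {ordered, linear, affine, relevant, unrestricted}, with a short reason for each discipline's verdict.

admitting disciplines: linear, affine, relevant, unrestricted
variable uses: val: 1×, acc (λ-bound): 1×, ctr (λ-bound): 1×
uses in reading order: acc, ctr, val
typing: the term checks, with type ((P → P) → Q) → Q
ordered: ✗ — use order acc, ctr, val needs exchange
linear: ✓ — each of val, acc, ctr used exactly once
affine: ✓ — none of val, acc, ctr used more than once
relevant: ✓ — every one of val, acc, ctr appears
unrestricted: ✓ — simply typable at ((P → P) → Q) → Q; W, C, E all held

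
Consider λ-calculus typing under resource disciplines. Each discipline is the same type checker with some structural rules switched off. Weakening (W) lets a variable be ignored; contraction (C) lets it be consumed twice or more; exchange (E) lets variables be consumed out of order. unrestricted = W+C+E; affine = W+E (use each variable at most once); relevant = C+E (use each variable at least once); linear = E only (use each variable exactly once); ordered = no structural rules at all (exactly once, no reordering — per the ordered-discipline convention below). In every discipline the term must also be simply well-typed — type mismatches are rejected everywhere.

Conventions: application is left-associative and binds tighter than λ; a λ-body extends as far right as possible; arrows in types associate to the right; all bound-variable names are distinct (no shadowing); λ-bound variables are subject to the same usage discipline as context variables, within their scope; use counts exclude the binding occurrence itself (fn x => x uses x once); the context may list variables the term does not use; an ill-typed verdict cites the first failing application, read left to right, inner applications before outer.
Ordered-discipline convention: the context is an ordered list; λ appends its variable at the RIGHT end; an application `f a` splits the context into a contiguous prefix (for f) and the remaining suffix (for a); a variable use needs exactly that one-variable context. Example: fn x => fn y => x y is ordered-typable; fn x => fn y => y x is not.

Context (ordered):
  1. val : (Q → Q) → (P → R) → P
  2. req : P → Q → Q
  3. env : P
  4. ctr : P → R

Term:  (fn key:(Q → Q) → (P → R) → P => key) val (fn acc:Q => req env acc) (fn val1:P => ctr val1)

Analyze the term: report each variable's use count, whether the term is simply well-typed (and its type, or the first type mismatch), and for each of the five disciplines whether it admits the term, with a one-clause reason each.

use counts: val: 1×; req: 1×; env: 1×; ctr: 1×; key (λ-bound): 1×; acc (λ-bound): 1×; val1 (λ-bound): 1×
left-to-right use order: key, val, req, env, acc, ctr, val1
typing: well-typed — term : P
ordered ✓ (single-use (val, req, env, ctr, key, acc, val1), ordered derivation ok)
linear ✓ (single use per variable (val, req, env, ctr, key, acc, val1))
affine ✓ (no duplicate uses among val, req, env, ctr, key, acc, val1)
relevant ✓ (none of val, req, env, ctr, key, acc, val1 goes unused)
unrestricted ✓ (type-checks (P) and nothing is barred)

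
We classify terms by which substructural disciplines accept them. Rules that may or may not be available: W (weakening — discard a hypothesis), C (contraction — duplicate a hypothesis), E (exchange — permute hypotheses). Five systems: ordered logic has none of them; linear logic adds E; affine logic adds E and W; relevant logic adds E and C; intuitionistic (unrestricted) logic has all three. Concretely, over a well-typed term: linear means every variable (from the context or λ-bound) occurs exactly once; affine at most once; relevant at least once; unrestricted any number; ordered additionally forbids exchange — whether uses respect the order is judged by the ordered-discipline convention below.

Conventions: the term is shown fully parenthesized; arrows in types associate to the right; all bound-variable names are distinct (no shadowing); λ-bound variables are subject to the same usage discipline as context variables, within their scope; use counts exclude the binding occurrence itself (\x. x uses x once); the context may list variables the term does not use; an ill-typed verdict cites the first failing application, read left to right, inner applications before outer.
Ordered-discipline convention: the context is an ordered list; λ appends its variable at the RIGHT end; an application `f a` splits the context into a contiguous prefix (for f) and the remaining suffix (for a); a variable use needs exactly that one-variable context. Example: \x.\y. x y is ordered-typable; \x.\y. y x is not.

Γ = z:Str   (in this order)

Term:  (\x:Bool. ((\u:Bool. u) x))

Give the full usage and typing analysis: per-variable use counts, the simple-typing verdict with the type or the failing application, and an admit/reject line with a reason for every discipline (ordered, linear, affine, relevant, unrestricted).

use counts: z: 0×, x [bound]: 1×, u [bound]: 1×
use order (left to right): u, x
typing: well-typed — term : Bool -> Bool
ordered ✗ (unused: z — weakening required)
linear ✗ (unused: z — weakening required)
affine ✓ (none of z, x, u used more than once)
relevant ✗ (unused: z — weakening required)
unrestricted ✓ (well-typed at Bool -> Bool; no restrictions here)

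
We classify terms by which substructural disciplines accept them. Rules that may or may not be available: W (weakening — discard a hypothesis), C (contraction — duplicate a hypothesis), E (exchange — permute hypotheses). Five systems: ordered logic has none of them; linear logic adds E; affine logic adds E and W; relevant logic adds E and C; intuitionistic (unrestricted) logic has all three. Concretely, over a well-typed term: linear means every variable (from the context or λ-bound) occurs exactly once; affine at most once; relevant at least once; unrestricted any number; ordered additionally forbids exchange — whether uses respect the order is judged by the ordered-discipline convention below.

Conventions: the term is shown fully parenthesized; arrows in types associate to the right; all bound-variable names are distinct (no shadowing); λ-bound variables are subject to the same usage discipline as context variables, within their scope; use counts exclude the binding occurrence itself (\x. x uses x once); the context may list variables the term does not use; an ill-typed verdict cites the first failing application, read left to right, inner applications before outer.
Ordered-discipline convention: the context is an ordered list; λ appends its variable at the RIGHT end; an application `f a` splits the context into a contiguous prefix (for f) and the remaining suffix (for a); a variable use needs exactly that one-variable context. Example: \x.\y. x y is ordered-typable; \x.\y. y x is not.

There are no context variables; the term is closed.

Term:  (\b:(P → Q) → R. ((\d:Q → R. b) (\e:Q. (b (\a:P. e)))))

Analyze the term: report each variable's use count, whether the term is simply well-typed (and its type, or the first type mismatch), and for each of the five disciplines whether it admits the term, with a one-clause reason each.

variable uses: b (bound): 2×; d (bound): 0×; e (bound): 1×; a (bound): 0×
left-to-right use order: b, b, e
typing: ✓ — ((P → Q) → R) → (P → Q) → R
ordered: ✗, uses contraction: b ×2; unused: d, a — weakening required
linear: ✗, uses contraction: b ×2; unused: d, a — weakening required
affine: ✗, uses contraction: b ×2
relevant: ✗, unused: d, a — weakening required
unrestricted: ✓, typability at ((P → Q) → R) → (P → Q) → R is all that's needed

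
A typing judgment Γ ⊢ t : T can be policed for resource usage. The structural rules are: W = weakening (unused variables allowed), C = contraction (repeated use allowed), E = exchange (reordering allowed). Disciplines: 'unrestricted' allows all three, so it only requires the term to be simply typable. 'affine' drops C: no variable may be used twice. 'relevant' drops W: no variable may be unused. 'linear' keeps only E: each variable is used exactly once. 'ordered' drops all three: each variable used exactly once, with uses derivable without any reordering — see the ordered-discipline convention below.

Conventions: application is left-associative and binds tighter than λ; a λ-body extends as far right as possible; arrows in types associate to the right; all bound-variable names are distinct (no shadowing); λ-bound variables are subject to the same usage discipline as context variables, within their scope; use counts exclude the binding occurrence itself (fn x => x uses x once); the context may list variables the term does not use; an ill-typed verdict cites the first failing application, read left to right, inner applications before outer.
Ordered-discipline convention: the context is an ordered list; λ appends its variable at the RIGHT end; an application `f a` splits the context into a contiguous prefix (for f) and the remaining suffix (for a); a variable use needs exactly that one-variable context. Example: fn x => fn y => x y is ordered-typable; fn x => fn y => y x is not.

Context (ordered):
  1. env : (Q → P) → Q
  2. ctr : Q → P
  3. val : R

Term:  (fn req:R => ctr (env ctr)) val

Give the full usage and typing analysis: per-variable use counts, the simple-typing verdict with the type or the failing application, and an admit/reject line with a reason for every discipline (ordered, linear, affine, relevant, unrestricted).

use counts: env ×1, ctr ×2, val ×1, req [bound] ×0
left-to-right use order: ctr, env, ctr, val
typing: well-typed at P
ordered ✗ (repeated use of ctr ×2; req never used (weakening))
linear ✗ (repeated use of ctr ×2; req never used (weakening))
affine ✗ (repeated use of ctr ×2)
relevant ✗ (req never used (weakening))
unrestricted ✓ (simply typable at P; W, C, E all held)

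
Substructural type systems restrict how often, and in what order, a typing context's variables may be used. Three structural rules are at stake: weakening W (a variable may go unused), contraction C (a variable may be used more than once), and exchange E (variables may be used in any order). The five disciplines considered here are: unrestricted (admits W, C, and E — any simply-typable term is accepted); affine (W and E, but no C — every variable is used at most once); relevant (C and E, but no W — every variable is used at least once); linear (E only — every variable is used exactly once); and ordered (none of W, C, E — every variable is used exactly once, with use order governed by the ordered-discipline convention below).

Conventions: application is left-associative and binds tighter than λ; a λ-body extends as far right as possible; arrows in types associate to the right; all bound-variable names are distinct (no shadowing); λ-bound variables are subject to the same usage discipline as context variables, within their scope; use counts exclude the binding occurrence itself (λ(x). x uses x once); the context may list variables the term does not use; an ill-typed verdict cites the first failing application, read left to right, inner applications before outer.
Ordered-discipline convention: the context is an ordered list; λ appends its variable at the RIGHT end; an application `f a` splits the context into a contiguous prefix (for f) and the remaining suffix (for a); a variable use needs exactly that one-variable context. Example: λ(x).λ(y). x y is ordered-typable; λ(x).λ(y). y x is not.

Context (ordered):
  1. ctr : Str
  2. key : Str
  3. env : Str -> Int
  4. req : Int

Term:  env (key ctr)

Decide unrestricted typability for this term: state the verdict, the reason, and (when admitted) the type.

no — the type mismatch rejects it
usage: ctr: 1×, key: 1×, env: 1×, req: 0×
uses in reading order: env, key, ctr
typing: ill-typed: can't apply a value of type Str
all disciplines: ordered ✗, linear ✗, affine ✗, relevant ✗, unrestricted ✗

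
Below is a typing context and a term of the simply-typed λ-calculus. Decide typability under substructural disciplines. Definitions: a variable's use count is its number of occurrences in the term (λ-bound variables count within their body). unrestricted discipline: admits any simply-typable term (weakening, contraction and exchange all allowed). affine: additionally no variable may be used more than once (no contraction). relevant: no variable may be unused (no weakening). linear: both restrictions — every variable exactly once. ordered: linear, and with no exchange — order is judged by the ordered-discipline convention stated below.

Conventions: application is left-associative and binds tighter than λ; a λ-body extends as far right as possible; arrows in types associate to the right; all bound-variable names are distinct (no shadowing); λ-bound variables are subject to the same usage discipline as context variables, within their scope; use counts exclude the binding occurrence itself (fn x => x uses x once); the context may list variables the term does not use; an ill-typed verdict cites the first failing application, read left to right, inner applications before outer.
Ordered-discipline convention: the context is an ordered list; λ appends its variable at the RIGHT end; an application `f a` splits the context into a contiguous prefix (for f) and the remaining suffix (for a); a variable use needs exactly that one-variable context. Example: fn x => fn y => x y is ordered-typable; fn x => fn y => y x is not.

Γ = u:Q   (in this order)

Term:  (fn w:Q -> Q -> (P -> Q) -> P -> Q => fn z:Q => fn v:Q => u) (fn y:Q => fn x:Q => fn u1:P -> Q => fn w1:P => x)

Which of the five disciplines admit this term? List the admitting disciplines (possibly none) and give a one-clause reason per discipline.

admitted in: affine, unrestricted
variable uses: u: 1, w (λ-bound): 0, z (λ-bound): 0, v (λ-bound): 0, y (λ-bound): 0, x (λ-bound): 1, u1 (λ-bound): 0, w1 (λ-bound): 0
use order (left to right): u, x
typing: well-typed — term : Q -> Q -> Q
ordered: ✗ — unused: w, z, v, y, u1, w1 — weakening required
linear: ✗ — unused: w, z, v, y, u1, w1 — weakening required
affine: ✓ — none of u, w, z, v, y, x, u1, w1 used more than once
relevant: ✗ — unused: w, z, v, y, u1, w1 — weakening required
unrestricted: ✓ — typability at Q -> Q -> Q is all that's needed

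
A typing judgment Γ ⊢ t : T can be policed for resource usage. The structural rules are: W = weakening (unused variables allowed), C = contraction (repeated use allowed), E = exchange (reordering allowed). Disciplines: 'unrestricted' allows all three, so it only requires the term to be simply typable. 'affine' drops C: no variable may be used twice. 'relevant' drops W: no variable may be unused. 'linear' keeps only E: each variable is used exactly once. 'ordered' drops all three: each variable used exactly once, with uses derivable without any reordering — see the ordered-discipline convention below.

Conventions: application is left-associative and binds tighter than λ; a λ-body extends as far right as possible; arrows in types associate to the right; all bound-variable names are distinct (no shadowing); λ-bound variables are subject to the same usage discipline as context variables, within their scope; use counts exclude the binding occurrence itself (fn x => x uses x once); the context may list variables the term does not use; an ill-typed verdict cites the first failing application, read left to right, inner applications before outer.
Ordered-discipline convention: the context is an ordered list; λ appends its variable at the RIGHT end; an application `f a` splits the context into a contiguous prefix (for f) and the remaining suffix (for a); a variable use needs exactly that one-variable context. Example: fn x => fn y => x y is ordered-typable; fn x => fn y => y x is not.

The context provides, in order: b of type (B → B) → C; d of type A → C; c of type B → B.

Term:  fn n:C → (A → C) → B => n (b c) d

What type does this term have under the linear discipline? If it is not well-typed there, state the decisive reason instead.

term : (C → (A → C) → B) → B
variable uses: b: 1; d: 1; c: 1; n (bound): 1
use order (left to right): n, b, c, d
typing: the term checks, with type (C → (A → C) → B) → B
all disciplines: ordered ✗; linear ✓; affine ✓; relevant ✓; unrestricted ✓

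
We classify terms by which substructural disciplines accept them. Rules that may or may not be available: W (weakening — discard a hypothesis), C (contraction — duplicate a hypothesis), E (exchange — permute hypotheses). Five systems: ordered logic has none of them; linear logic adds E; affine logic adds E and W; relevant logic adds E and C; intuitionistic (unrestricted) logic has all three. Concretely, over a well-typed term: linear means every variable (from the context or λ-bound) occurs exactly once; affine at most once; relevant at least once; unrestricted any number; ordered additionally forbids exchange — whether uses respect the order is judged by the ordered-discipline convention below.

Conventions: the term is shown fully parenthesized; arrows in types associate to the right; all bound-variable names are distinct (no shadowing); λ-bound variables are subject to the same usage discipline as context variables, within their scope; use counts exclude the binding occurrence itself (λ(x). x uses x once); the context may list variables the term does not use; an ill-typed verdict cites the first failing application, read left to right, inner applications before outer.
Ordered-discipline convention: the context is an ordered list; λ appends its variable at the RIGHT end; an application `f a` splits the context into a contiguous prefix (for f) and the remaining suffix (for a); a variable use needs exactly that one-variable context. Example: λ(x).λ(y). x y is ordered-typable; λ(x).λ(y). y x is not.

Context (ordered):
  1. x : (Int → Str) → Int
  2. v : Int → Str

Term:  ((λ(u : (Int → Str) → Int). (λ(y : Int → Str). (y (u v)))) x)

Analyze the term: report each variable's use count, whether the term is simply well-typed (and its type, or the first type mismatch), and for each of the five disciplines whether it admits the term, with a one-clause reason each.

usage: x: 1×; v: 1×; u (bound): 1×; y (bound): 1×
left-to-right use order: y, u, v, x
typing: well-typed — term : (Int → Str) → Str
ordered: ✗ — needs exchange: uses follow y, u, v, x
linear: ✓ — each of x, v, u, y used exactly once
affine: ✓ — at most one use each (x, v, u, y)
relevant: ✓ — every one of x, v, u, y appears
unrestricted: ✓ — simply typable at (Int → Str) → Str; W, C, E all held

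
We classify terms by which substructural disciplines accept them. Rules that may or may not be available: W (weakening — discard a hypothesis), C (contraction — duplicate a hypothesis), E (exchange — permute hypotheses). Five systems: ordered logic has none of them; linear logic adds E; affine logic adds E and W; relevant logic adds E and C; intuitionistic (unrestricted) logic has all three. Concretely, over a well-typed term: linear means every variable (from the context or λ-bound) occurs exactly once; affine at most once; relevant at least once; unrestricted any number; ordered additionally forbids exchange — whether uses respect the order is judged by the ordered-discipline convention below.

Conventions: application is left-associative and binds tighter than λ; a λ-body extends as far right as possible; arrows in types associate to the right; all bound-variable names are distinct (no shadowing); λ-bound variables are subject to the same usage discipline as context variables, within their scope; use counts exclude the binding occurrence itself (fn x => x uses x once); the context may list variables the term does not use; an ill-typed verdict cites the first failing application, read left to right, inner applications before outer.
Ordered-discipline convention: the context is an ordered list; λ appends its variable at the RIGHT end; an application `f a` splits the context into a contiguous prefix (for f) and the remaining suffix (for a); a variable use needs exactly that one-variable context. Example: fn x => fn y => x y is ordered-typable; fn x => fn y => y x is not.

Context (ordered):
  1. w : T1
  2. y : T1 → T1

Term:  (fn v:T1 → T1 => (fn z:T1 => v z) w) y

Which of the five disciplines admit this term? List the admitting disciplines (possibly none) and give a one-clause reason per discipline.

admitted by: linear, affine, relevant, unrestricted
counts: w ×1; y ×1; v (bound) ×1; z (bound) ×1
order of uses: v, z, w, y
typing: ✓ — T1
ordered: ✗ — no ordered split (uses run v, z, w, y)
linear: ✓ — w, y, v, z: one use apiece
affine: ✓ — w, y, v, z: no repeats, contraction unneeded
relevant: ✓ — none of w, y, v, z goes unused
unrestricted: ✓ — type-checks (T1) and nothing is barred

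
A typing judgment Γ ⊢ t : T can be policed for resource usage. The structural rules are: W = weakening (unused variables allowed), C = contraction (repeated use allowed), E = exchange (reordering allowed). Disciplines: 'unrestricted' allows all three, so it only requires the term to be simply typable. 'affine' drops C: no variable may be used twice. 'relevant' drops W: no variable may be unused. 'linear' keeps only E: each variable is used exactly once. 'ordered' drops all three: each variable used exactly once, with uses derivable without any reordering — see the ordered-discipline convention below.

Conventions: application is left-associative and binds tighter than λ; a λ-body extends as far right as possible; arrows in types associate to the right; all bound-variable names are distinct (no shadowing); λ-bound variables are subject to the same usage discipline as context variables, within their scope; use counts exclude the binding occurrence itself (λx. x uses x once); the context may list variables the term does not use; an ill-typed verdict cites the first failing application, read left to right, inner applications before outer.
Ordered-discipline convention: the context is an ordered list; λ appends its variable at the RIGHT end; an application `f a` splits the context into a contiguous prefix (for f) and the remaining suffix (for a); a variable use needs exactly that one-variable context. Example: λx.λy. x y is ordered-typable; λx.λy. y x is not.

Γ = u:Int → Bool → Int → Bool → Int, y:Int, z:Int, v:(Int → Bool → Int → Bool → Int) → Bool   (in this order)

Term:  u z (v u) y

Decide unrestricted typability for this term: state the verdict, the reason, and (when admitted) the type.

yes — simply typable at Bool → Int; W, C, E all held; term : Bool → Int
counts: u ×2; y ×1; z ×1; v ×1
use order (left to right): u, z, v, u, y
typing: the term checks, with type Bool → Int
across the five disciplines: ordered ✗, linear ✗, affine ✗, relevant ✓, unrestricted ✓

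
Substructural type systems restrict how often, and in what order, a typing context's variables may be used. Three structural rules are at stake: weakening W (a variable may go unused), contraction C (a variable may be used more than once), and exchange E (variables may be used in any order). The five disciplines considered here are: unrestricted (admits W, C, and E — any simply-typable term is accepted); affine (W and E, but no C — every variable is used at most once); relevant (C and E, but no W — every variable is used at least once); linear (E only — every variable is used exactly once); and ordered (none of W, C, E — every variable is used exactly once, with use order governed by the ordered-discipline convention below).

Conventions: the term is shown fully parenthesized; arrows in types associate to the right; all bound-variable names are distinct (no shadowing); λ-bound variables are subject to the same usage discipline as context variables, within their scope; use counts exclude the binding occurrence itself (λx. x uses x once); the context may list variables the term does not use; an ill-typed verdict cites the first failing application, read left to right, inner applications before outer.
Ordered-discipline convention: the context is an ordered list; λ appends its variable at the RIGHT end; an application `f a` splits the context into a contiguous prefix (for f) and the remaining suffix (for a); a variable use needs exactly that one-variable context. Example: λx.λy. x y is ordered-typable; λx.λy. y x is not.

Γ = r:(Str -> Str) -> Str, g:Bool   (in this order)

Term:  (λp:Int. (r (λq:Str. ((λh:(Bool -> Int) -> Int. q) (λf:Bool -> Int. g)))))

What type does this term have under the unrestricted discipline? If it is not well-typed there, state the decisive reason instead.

not well-typed under unrestricted — a type mismatch blocks all five
use counts: r: 1×; g: 1×; p [bound]: 0×; q [bound]: 1×; h [bound]: 0×; f [bound]: 0×
use order (left to right): r, q, g
typing: ill-typed: an argument (Bool -> Int) -> Bool mismatches the expected (Bool -> Int) -> Int
across the five disciplines: ordered ✗ · linear ✗ · affine ✗ · relevant ✗ · unrestricted ✗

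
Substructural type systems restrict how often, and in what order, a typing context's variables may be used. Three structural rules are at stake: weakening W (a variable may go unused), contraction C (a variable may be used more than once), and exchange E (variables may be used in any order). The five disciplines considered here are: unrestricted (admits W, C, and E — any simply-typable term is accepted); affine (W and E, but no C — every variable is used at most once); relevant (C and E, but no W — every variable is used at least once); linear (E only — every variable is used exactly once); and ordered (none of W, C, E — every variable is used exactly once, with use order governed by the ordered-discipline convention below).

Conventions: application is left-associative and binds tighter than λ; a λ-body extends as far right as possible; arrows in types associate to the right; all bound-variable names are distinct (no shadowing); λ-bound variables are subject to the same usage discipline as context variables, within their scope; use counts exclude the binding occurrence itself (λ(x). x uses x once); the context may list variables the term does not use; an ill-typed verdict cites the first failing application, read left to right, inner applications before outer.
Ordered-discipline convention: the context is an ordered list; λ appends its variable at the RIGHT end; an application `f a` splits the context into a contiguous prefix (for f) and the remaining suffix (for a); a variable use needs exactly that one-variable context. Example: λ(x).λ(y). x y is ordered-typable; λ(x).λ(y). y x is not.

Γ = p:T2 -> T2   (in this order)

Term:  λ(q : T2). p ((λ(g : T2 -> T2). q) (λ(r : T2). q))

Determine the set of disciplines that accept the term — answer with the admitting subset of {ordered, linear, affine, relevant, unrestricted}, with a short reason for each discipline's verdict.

admitted by: unrestricted
counts: p ×1; q [bound] ×2; g [bound] ×0; r [bound] ×0
uses in reading order: p, q, q
typing: the term checks, with type T2 -> T2
ordered: ✗ — q ×2 used more than once (contraction); unused: g, r — weakening required
linear: ✗ — q ×2 used more than once (contraction); unused: g, r — weakening required
affine: ✗ — q ×2 used more than once (contraction)
relevant: ✗ — unused: g, r — weakening required
unrestricted: ✓ — well-typed at T2 -> T2; no restrictions here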